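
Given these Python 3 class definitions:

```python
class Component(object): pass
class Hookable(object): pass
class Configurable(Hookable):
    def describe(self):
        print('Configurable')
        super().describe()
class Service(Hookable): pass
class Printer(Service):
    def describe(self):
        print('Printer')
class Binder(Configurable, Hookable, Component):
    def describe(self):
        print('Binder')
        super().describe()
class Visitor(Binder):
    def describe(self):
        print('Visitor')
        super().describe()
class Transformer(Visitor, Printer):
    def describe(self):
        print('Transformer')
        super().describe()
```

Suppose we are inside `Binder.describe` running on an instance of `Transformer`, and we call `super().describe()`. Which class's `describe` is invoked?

Configurable

L[Transformer] = Transformer + merge(L[Visitor], L[Printer], [Visitor Printer])
  take Visitor:  [Visitor Binder Configurable Hookable Component object] + [Printer Service Hookable object] + [Visitor Printer]
  take Binder:  [Binder Configurable Hookable Component object] + [Printer Service Hookable object] + [Printer]
  take Configurable:  [Configurable Hookable Component object] + [Printer Service Hookable object] + [Printer]
  take Printer:  [Hookable Component object] + [Printer Service Hookable object] + [Printer]
  take Service:  [Hookable Component object] + [Service Hookable object]
  take Hookable:  [Hookable Component object] + [Hookable object]
  take Component:  [Component object] + [object]
  take object:  [object] + [object]
MRO: Transformer Visitor Binder Configurable Printer Service Hookable Component object
super() in Binder.describe on a Transformer instance goes to the class after Binder in Transformer's MRO: Configurable.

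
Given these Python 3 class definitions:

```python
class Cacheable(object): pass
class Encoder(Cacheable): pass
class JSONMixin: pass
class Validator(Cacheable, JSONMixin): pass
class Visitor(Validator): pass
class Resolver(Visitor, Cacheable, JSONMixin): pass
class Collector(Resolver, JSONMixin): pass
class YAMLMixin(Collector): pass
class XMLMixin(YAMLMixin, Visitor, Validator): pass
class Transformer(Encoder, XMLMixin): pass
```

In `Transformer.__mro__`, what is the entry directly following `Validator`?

Cacheable

L[Transformer] = Transformer + merge(L[Encoder], L[XMLMixin], [Encoder XMLMixin])
  take Encoder:  [Encoder Cacheable object] + [XMLMixin YAMLMixin Collector Resolver Visitor Validator Cacheable JSONMixin object] + [Encoder XMLMixin]
  take XMLMixin:  [Cacheable object] + [XMLMixin YAMLMixin Collector Resolver Visitor Validator Cacheable JSONMixin object] + [XMLMixin]
  take YAMLMixin:  [Cacheable object] + [YAMLMixin Collector Resolver Visitor Validator Cacheable JSONMixin object]
  take Collector:  [Cacheable object] + [Collector Resolver Visitor Validator Cacheable JSONMixin object]
  take Resolver:  [Cacheable object] + [Resolver Visitor Validator Cacheable JSONMixin object]
  take Visitor:  [Cacheable object] + [Visitor Validator Cacheable JSONMixin object]
  take Validator:  [Cacheable object] + [Validator Cacheable JSONMixin object]
  take Cacheable:  [Cacheable object] + [Cacheable JSONMixin object]
  take JSONMixin:  [object] + [JSONMixin object]
  take object:  [object] + [object]
MRO: Transformer Encoder XMLMixin YAMLMixin Collector Resolver Visitor Validator Cacheable JSONMixin object
Validator is at position 7; next is Cacheable.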